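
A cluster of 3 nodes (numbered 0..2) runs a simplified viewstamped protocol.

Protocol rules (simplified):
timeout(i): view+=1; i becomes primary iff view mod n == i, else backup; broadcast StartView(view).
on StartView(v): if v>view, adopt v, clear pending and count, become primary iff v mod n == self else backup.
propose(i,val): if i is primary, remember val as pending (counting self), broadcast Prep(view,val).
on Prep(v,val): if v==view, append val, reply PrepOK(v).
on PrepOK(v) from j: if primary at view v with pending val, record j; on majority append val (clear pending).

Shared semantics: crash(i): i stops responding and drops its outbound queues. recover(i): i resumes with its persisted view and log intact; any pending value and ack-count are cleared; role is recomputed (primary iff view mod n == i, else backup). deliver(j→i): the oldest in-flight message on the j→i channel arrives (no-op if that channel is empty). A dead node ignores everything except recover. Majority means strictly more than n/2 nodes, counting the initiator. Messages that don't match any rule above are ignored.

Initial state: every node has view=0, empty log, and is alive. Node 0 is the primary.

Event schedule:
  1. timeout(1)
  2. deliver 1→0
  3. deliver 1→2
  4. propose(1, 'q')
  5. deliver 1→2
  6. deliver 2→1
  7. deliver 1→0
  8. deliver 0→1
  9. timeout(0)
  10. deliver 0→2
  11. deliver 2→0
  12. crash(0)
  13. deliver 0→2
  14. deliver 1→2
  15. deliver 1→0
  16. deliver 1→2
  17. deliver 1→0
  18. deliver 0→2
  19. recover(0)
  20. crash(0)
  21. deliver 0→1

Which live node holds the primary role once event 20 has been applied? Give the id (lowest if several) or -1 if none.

after 1 — timeout(1): n1:prim/v1/[-]
after 2 — deliver 1→0: n0:back/v1/[-]
after 3 — deliver 1→2: n2:back/v1/[-]
after 4 — propose(1,'q'): ·
after 5 — deliver 1→2: n2:back/v1/[q]
after 6 — deliver 2→1: n1:prim/v1/[q]
after 7 — deliver 1→0: n0:back/v1/[q]
after 8 — deliver 0→1: ·
after 9 — timeout(0): n0:back/v2/[q]
after 10 — deliver 0→2: n2:prim/v2/[q]
after 11 — deliver 2→0: ·
after 12 — crash(0): n0:✗back/v2/[q]
after 13 — deliver 0→2: ·
after 14 — deliver 1→2: ·
after 15 — deliver 1→0: ·
after 16 — deliver 1→2: ·
after 17 — deliver 1→0: ·
after 18 — deliver 0→2: ·
after 19 — recover(0): n0:back/v2/[q]
after 20 — crash(0): n0:✗back/v2/[q]

1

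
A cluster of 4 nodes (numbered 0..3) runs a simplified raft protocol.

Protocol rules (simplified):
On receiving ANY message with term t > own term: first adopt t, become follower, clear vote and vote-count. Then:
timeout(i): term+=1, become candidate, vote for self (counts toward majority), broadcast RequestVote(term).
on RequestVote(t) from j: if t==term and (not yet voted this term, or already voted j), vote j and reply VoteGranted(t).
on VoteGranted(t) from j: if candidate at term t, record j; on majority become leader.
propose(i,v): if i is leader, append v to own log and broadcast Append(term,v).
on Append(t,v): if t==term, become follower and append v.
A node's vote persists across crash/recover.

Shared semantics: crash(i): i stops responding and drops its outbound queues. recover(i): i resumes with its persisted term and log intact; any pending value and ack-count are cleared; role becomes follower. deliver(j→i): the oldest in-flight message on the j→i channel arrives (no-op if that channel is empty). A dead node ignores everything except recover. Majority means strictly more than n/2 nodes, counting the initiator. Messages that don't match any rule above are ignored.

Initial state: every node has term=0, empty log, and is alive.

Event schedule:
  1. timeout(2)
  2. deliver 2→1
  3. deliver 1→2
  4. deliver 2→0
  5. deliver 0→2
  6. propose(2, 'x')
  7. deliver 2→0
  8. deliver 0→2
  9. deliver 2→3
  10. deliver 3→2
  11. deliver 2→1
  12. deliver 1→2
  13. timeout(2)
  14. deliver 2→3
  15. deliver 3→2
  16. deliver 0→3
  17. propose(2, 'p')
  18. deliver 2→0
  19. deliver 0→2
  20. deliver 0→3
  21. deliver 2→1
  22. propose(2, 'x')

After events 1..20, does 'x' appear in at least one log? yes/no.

yes

e1 timeout(2): 2[cand,t=1,-]
e2 deliver 2→1: 1[foll,t=1,-]
e3 deliver 1→2: ·
e4 deliver 2→0: 0[foll,t=1,-]
e5 deliver 0→2: 2[lead,t=1,-]
e6 propose(2,'x'): 2[lead,t=1,x]
e7 deliver 2→0: 0[foll,t=1,x]
e8 deliver 0→2: ·
e9 deliver 2→3: 3[foll,t=1,-]
e10 deliver 3→2: ·
e11 deliver 2→1: 1[foll,t=1,x]
e12 deliver 1→2: ·
e13 timeout(2): 2[cand,t=2,x]
e14 deliver 2→3: 3[foll,t=1,x]
e15 deliver 3→2: ·
e16 deliver 0→3: ·
e17 propose(2,'p'): ·
e18 deliver 2→0: 0[foll,t=2,x]
e19 deliver 0→2: ·
e20 deliver 0→3: ·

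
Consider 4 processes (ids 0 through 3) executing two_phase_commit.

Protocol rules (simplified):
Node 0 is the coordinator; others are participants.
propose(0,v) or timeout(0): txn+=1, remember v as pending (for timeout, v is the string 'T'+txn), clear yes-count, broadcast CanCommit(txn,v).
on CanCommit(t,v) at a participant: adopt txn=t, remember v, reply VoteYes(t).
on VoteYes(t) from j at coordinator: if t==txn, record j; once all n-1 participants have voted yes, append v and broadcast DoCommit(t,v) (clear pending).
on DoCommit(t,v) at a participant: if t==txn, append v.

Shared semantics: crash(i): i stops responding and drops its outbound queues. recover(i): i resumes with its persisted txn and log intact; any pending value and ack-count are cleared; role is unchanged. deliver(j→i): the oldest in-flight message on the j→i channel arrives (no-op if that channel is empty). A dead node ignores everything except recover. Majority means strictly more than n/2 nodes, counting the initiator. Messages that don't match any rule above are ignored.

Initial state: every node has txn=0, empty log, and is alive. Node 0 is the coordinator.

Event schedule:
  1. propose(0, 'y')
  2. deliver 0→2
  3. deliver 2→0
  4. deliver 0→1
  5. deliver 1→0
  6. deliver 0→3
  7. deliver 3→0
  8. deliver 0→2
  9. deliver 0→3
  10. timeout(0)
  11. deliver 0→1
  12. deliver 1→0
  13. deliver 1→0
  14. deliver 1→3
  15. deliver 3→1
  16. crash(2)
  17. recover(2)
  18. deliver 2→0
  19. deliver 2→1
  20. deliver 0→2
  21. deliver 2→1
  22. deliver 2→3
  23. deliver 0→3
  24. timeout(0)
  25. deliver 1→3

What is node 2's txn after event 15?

1

[1] propose(0,'y') → N0(coor t1 [-])
[2] deliver 0→2 → N2(part t1 [-])
[3] deliver 2→0 → ∅
[4] deliver 0→1 → N1(part t1 [-])
[5] deliver 1→0 → ∅
[6] deliver 0→3 → N3(part t1 [-])
[7] deliver 3→0 → N0(coor t1 [y])
[8] deliver 0→2 → N2(part t1 [y])
[9] deliver 0→3 → N3(part t1 [y])
[10] timeout(0) → N0(coor t2 [y])
[11] deliver 0→1 → N1(part t1 [y])
[12] deliver 1→0 → ∅
[13] deliver 1→0 → ∅
[14] deliver 1→3 → ∅
[15] deliver 3→1 → ∅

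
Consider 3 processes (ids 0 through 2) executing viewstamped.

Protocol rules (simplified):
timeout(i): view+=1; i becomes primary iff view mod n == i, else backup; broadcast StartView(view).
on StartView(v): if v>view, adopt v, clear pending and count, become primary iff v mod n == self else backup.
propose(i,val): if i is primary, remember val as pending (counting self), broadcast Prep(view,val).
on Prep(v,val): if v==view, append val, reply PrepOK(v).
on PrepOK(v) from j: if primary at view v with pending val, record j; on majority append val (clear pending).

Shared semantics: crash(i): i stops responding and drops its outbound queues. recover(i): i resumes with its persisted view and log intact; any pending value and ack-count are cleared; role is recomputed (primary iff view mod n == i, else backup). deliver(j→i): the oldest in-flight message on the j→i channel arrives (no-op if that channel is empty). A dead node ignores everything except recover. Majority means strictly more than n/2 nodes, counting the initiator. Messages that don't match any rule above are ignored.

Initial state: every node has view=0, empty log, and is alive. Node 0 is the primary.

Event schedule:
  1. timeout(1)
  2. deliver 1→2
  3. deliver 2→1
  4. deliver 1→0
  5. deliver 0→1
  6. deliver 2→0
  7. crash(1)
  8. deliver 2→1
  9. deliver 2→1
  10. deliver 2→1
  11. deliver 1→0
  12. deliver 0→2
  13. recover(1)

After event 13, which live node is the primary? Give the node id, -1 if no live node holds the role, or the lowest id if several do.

1

1. timeout(1):  <1:prim v1 ->
2. deliver 1→2:  <2:back v1 ->
3. deliver 2→1:  nop
4. deliver 1→0:  <0:back v1 ->
5. deliver 0→1:  nop
6. deliver 2→0:  nop
7. crash(1):  <1:✗prim v1 ->
8. deliver 2→1:  nop
9. deliver 2→1:  nop
10. deliver 2→1:  nop
11. deliver 1→0:  nop
12. deliver 0→2:  nop
13. recover(1):  <1:prim v1 ->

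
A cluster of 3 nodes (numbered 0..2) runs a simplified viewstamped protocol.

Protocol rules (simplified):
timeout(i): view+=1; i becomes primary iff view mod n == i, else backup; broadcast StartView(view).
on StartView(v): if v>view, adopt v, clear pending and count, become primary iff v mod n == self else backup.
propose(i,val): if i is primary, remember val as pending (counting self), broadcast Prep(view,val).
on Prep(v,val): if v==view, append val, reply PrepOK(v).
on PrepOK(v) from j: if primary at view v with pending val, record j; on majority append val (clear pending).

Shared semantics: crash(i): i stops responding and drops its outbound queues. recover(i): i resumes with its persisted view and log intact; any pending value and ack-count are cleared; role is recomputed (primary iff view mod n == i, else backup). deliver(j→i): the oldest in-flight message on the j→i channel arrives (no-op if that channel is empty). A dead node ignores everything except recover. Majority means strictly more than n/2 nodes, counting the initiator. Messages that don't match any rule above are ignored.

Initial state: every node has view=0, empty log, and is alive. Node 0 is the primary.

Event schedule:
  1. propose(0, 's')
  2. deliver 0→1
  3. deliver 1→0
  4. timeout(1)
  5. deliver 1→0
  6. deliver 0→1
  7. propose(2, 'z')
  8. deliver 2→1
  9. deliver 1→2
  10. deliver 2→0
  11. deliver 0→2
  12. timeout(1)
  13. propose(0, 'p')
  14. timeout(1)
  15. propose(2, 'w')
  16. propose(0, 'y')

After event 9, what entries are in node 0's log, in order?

s

after 1 — propose(0,'s'): ·
after 2 — deliver 0→1: n1:back/v0/[s]
after 3 — deliver 1→0: n0:prim/v0/[s]
after 4 — timeout(1): n1:prim/v1/[s]
after 5 — deliver 1→0: n0:back/v1/[s]
after 6 — deliver 0→1: ·
after 7 — propose(2,'z'): ·
after 8 — deliver 2→1: ·
after 9 — deliver 1→2: n2:back/v1/[-]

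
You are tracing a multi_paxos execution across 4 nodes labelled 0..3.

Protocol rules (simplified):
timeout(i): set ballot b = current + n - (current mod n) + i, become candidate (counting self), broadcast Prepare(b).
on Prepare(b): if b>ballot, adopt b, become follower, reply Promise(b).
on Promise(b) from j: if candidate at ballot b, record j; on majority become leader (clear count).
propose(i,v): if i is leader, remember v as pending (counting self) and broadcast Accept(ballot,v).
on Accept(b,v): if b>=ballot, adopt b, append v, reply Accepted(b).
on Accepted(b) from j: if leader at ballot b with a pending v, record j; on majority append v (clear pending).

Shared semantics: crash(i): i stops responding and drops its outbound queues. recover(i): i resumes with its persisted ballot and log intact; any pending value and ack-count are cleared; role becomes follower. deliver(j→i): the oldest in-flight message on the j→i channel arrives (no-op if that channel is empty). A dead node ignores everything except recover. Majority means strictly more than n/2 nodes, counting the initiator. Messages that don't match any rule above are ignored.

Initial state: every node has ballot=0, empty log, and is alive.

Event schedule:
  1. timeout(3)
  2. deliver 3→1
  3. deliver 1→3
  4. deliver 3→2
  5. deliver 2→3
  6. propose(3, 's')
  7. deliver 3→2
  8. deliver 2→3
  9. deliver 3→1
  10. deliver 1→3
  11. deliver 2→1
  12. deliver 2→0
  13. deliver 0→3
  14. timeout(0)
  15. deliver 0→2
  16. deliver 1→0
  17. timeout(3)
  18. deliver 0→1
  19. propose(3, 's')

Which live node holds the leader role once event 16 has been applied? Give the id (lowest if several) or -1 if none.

[1] timeout(3) → N3(cand b7 [-])
[2] deliver 3→1 → N1(foll b7 [-])
[3] deliver 1→3 → ∅
[4] deliver 3→2 → N2(foll b7 [-])
[5] deliver 2→3 → N3(lead b7 [-])
[6] propose(3,'s') → ∅
[7] deliver 3→2 → N2(foll b7 [s])
[8] deliver 2→3 → ∅
[9] deliver 3→1 → N1(foll b7 [s])
[10] deliver 1→3 → N3(lead b7 [s])
[11] deliver 2→1 → ∅
[12] deliver 2→0 → ∅
[13] deliver 0→3 → ∅
[14] timeout(0) → N0(cand b4 [-])
[15] deliver 0→2 → ∅
[16] deliver 1→0 → ∅

3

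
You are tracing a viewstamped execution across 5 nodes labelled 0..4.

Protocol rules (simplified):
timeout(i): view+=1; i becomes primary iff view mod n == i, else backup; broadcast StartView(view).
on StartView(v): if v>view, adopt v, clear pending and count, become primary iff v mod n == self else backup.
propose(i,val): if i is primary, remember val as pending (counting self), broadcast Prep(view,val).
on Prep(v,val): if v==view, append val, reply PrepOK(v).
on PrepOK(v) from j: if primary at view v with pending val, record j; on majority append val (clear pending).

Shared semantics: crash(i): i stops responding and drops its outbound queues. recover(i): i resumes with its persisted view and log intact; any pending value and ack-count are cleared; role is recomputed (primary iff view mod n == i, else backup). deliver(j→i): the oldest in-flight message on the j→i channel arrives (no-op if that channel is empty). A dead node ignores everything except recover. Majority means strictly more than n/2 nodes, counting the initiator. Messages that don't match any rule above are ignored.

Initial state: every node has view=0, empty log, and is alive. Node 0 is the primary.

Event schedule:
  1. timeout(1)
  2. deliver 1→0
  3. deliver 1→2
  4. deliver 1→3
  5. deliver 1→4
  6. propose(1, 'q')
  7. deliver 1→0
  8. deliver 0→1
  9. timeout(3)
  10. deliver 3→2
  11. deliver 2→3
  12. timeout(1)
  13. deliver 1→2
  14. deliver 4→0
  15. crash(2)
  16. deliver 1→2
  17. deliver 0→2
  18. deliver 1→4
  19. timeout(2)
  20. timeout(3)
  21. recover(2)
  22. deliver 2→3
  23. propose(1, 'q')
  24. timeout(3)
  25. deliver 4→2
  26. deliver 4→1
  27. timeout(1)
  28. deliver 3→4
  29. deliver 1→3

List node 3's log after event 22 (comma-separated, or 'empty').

empty

after 1 — timeout(1): n1:prim/v1/[-]
after 2 — deliver 1→0: n0:back/v1/[-]
after 3 — deliver 1→2: n2:back/v1/[-]
after 4 — deliver 1→3: n3:back/v1/[-]
after 5 — deliver 1→4: n4:back/v1/[-]
after 6 — propose(1,'q'): ·
after 7 — deliver 1→0: n0:back/v1/[q]
after 8 — deliver 0→1: ·
after 9 — timeout(3): n3:back/v2/[-]
after 10 — deliver 3→2: n2:prim/v2/[-]
after 11 — deliver 2→3: ·
after 12 — timeout(1): n1:back/v2/[-]
after 13 — deliver 1→2: ·
after 14 — deliver 4→0: ·
after 15 — crash(2): n2:✗prim/v2/[-]
after 16 — deliver 1→2: ·
after 17 — deliver 0→2: ·
after 18 — deliver 1→4: n4:back/v1/[q]
after 19 — timeout(2): ·
after 20 — timeout(3): n3:prim/v3/[-]
after 21 — recover(2): n2:prim/v2/[-]
after 22 — deliver 2→3: ·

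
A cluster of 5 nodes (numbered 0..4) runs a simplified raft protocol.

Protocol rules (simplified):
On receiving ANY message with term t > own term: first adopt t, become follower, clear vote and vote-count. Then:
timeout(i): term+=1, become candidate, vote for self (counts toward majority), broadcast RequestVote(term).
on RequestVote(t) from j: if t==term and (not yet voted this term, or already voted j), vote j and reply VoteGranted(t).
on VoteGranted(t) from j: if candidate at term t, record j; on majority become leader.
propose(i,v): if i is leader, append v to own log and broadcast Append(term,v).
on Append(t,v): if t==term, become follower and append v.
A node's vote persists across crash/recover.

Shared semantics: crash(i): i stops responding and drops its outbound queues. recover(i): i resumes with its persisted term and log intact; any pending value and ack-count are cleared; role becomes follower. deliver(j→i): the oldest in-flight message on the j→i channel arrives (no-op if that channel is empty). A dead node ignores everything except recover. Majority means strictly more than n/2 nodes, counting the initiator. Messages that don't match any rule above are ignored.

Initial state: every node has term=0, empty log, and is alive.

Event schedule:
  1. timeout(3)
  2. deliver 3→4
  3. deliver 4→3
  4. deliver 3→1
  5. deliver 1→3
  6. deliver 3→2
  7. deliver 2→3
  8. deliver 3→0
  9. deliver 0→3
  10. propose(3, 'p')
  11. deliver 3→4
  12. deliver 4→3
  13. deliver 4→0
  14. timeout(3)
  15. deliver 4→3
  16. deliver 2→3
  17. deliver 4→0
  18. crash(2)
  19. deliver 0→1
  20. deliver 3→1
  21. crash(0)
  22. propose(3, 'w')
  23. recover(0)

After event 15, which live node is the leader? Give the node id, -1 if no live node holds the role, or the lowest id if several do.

[1] timeout(3) → N3(cand t1 [-])
[2] deliver 3→4 → N4(foll t1 [-])
[3] deliver 4→3 → ∅
[4] deliver 3→1 → N1(foll t1 [-])
[5] deliver 1→3 → N3(lead t1 [-])
[6] deliver 3→2 → N2(foll t1 [-])
[7] deliver 2→3 → ∅
[8] deliver 3→0 → N0(foll t1 [-])
[9] deliver 0→3 → ∅
[10] propose(3,'p') → N3(lead t1 [p])
[11] deliver 3→4 → N4(foll t1 [p])
[12] deliver 4→3 → ∅
[13] deliver 4→0 → ∅
[14] timeout(3) → N3(cand t2 [p])
[15] deliver 4→3 → ∅

-1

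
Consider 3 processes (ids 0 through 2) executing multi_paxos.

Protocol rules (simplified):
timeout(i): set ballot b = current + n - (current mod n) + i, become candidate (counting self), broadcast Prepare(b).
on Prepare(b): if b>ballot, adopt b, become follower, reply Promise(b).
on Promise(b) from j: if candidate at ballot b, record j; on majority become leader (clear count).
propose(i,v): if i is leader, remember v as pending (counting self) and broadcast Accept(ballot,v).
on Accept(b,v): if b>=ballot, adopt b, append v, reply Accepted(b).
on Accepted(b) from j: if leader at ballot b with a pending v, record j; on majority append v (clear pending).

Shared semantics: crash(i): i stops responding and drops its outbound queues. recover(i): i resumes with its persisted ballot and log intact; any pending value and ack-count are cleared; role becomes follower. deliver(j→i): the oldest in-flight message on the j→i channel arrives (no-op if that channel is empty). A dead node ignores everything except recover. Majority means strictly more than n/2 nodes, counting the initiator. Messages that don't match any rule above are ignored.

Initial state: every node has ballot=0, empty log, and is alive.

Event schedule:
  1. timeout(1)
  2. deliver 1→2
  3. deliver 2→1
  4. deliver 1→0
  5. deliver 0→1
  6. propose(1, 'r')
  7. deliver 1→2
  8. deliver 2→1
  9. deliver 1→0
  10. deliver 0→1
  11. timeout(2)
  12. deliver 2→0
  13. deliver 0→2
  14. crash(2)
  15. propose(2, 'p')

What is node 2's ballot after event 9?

4

1. timeout(1):  <1:cand b4 ->
2. deliver 1→2:  <2:foll b4 ->
3. deliver 2→1:  <1:lead b4 ->
4. deliver 1→0:  <0:foll b4 ->
5. deliver 0→1:  nop
6. propose(1,'r'):  nop
7. deliver 1→2:  <2:foll b4 r>
8. deliver 2→1:  <1:lead b4 r>
9. deliver 1→0:  <0:foll b4 r>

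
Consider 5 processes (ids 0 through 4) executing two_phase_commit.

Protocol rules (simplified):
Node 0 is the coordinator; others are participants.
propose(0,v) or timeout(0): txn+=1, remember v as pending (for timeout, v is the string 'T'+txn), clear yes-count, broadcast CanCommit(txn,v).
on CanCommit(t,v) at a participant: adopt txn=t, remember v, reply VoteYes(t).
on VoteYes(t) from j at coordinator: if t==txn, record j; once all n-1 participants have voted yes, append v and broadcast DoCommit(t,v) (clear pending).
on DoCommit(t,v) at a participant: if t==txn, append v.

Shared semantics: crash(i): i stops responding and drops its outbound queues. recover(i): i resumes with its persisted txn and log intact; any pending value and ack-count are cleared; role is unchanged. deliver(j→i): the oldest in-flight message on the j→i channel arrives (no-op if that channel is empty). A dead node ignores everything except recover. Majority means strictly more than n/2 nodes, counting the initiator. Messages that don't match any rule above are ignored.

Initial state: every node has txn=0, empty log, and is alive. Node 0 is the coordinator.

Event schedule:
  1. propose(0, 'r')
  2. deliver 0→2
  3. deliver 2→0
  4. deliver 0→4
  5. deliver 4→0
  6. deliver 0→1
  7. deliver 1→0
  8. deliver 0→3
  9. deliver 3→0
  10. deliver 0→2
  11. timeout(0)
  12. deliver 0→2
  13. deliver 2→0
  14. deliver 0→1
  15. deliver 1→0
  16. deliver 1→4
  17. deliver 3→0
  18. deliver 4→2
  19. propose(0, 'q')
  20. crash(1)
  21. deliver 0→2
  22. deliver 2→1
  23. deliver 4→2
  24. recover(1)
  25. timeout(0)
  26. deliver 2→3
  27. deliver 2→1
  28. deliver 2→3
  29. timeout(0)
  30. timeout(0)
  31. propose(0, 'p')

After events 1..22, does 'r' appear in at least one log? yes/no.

[1] propose(0,'r') → N0(coor t1 [-])
[2] deliver 0→2 → N2(part t1 [-])
[3] deliver 2→0 → ∅
[4] deliver 0→4 → N4(part t1 [-])
[5] deliver 4→0 → ∅
[6] deliver 0→1 → N1(part t1 [-])
[7] deliver 1→0 → ∅
[8] deliver 0→3 → N3(part t1 [-])
[9] deliver 3→0 → N0(coor t1 [r])
[10] deliver 0→2 → N2(part t1 [r])
[11] timeout(0) → N0(coor t2 [r])
[12] deliver 0→2 → N2(part t2 [r])
[13] deliver 2→0 → ∅
[14] deliver 0→1 → N1(part t1 [r])
[15] deliver 1→0 → ∅
[16] deliver 1→4 → ∅
[17] deliver 3→0 → ∅
[18] deliver 4→2 → ∅
[19] propose(0,'q') → N0(coor t3 [r])
[20] crash(1) → N1(✗part t1 [r])
[21] deliver 0→2 → N2(part t3 [r])
[22] deliver 2→1 → ∅

yes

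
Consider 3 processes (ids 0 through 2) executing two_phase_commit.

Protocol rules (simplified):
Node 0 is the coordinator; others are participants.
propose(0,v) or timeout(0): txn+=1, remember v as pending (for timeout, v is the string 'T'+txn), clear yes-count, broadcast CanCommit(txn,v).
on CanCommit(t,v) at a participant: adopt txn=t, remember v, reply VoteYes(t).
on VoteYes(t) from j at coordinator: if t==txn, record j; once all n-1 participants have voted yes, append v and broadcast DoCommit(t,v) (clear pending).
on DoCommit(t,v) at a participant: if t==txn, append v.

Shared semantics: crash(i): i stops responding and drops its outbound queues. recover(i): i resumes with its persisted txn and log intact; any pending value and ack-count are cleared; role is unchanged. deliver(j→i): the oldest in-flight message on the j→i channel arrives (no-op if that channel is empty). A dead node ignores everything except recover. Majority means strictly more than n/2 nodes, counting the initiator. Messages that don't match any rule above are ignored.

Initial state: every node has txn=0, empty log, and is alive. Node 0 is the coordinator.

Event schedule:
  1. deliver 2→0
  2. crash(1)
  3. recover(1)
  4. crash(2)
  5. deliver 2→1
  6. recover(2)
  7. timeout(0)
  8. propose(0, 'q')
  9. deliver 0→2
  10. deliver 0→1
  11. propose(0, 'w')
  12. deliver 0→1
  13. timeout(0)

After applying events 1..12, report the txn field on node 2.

e1 deliver 2→0: ·
e2 crash(1): 1[✗part,t=0,-]
e3 recover(1): 1[part,t=0,-]
e4 crash(2): 2[✗part,t=0,-]
e5 deliver 2→1: ·
e6 recover(2): 2[part,t=0,-]
e7 timeout(0): 0[coor,t=1,-]
e8 propose(0,'q'): 0[coor,t=2,-]
e9 deliver 0→2: 2[part,t=1,-]
e10 deliver 0→1: 1[part,t=1,-]
e11 propose(0,'w'): 0[coor,t=3,-]
e12 deliver 0→1: 1[part,t=2,-]

1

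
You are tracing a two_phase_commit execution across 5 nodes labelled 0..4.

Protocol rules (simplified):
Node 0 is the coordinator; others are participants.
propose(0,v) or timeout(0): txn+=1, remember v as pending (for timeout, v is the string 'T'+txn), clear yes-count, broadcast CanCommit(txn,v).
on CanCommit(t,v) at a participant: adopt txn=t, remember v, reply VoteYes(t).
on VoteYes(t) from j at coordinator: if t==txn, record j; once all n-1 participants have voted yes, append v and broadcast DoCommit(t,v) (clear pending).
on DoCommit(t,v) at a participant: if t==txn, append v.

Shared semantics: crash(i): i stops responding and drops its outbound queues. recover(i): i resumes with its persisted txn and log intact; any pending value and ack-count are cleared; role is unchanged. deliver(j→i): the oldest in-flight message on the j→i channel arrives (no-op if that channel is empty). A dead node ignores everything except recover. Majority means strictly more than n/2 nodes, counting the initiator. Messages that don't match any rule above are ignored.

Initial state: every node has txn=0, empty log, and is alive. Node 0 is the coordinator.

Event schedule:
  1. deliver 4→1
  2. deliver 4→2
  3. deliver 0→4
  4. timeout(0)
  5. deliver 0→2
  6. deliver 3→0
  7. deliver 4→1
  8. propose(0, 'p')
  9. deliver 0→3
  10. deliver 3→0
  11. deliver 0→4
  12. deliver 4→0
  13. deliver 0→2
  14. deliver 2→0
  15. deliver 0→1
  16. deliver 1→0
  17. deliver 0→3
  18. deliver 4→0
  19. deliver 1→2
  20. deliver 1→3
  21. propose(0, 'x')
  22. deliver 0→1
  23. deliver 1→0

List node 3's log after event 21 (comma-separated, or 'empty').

step 1 deliver 4→1: —
step 2 deliver 4→2: —
step 3 deliver 0→4: —
step 4 timeout(0): 0={coor,t=1,log=-}
step 5 deliver 0→2: 2={part,t=1,log=-}
step 6 deliver 3→0: —
step 7 deliver 4→1: —
step 8 propose(0,'p'): 0={coor,t=2,log=-}
step 9 deliver 0→3: 3={part,t=1,log=-}
step 10 deliver 3→0: —
step 11 deliver 0→4: 4={part,t=1,log=-}
step 12 deliver 4→0: —
step 13 deliver 0→2: 2={part,t=2,log=-}
step 14 deliver 2→0: —
step 15 deliver 0→1: 1={part,t=1,log=-}
step 16 deliver 1→0: —
step 17 deliver 0→3: 3={part,t=2,log=-}
step 18 deliver 4→0: —
step 19 deliver 1→2: —
step 20 deliver 1→3: —
step 21 propose(0,'x'): 0={coor,t=3,log=-}

empty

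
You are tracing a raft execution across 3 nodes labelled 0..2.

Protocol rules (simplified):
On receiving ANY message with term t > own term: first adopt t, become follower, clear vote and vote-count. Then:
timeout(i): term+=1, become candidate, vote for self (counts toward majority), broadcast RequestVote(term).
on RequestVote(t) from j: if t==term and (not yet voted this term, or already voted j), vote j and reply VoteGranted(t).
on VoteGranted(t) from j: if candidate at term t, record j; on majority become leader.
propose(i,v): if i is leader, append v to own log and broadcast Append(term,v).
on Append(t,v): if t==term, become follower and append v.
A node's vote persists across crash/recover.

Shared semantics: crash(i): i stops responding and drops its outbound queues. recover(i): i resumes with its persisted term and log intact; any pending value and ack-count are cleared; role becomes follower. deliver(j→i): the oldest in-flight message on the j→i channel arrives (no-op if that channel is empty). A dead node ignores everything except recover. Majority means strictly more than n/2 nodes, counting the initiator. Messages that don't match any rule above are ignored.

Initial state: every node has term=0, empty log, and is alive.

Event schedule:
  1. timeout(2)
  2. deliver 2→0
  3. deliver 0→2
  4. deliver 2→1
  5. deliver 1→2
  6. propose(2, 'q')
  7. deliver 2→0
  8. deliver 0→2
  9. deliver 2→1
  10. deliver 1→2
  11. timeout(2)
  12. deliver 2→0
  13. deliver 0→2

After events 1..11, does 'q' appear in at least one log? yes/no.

after 1 — timeout(2): n2:cand/t1/[-]
after 2 — deliver 2→0: n0:foll/t1/[-]
after 3 — deliver 0→2: n2:lead/t1/[-]
after 4 — deliver 2→1: n1:foll/t1/[-]
after 5 — deliver 1→2: ·
after 6 — propose(2,'q'): n2:lead/t1/[q]
after 7 — deliver 2→0: n0:foll/t1/[q]
after 8 — deliver 0→2: ·
after 9 — deliver 2→1: n1:foll/t1/[q]
after 10 — deliver 1→2: ·
after 11 — timeout(2): n2:cand/t2/[q]

yes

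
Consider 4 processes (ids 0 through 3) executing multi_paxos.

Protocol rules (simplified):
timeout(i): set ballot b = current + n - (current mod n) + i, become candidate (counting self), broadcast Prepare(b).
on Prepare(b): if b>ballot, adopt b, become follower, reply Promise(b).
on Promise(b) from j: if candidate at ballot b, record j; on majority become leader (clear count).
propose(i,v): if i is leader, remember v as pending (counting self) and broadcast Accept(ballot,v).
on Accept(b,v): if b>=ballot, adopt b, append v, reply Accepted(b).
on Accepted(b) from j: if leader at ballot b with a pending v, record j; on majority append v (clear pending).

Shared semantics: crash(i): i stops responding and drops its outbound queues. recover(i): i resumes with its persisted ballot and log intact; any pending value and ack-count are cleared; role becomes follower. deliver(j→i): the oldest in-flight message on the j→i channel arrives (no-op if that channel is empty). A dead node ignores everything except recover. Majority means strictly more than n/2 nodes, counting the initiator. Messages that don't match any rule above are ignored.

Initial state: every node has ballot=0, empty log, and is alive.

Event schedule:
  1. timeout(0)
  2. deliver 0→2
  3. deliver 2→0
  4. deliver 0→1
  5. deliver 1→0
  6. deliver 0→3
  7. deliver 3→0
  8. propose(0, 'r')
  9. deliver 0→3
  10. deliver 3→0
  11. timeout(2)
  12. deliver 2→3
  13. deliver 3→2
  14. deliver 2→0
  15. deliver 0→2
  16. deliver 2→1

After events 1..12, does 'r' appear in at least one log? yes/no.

yes

after 1 — timeout(0): n0:cand/b4/[-]
after 2 — deliver 0→2: n2:foll/b4/[-]
after 3 — deliver 2→0: ·
after 4 — deliver 0→1: n1:foll/b4/[-]
after 5 — deliver 1→0: n0:lead/b4/[-]
after 6 — deliver 0→3: n3:foll/b4/[-]
after 7 — deliver 3→0: ·
after 8 — propose(0,'r'): ·
after 9 — deliver 0→3: n3:foll/b4/[r]
after 10 — deliver 3→0: ·
after 11 — timeout(2): n2:cand/b10/[-]
after 12 — deliver 2→3: n3:foll/b10/[r]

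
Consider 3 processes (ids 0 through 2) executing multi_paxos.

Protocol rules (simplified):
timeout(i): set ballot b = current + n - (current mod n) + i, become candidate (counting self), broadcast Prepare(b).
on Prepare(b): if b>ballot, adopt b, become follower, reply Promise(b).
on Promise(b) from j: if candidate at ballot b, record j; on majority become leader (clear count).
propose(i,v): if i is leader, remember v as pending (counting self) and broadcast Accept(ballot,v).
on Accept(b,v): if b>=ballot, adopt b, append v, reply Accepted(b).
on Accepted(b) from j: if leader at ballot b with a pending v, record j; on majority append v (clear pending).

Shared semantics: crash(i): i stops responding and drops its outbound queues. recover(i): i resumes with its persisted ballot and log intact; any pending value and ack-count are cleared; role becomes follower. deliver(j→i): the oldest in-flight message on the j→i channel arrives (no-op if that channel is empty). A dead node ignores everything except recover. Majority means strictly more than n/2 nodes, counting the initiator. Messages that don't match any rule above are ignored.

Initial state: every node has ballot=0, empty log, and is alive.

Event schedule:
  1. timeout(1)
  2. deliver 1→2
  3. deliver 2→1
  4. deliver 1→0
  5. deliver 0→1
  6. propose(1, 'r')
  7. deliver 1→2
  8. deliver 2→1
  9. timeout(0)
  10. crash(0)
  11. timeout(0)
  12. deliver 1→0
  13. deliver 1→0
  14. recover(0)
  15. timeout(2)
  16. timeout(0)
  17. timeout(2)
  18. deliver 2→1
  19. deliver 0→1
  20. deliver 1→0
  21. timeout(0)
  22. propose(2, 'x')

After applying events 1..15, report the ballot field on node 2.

[1] timeout(1) → N1(cand b4 [-])
[2] deliver 1→2 → N2(foll b4 [-])
[3] deliver 2→1 → N1(lead b4 [-])
[4] deliver 1→0 → N0(foll b4 [-])
[5] deliver 0→1 → ∅
[6] propose(1,'r') → ∅
[7] deliver 1→2 → N2(foll b4 [r])
[8] deliver 2→1 → N1(lead b4 [r])
[9] timeout(0) → N0(cand b6 [-])
[10] crash(0) → N0(✗cand b6 [-])
[11] timeout(0) → ∅
[12] deliver 1→0 → ∅
[13] deliver 1→0 → ∅
[14] recover(0) → N0(foll b6 [-])
[15] timeout(2) → N2(cand b8 [r])

8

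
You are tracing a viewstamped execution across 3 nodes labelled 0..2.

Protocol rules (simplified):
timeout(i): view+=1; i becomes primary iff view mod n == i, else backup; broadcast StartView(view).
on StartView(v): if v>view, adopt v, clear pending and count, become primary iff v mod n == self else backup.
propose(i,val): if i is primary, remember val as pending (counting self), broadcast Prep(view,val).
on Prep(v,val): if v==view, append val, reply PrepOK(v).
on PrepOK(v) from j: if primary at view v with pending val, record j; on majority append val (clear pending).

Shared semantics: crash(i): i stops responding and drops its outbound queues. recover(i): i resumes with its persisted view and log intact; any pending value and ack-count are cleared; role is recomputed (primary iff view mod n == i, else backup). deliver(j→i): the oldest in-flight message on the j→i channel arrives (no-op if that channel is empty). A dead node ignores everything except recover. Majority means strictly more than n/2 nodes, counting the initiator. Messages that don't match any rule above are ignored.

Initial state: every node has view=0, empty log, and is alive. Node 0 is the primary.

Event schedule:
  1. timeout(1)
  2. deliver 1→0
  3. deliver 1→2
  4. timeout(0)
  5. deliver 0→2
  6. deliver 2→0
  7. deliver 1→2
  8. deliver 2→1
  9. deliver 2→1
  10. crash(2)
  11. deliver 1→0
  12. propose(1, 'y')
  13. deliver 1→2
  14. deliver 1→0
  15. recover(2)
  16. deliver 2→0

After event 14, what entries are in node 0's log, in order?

e1 timeout(1): 1[prim,v=1,-]
e2 deliver 1→0: 0[back,v=1,-]
e3 deliver 1→2: 2[back,v=1,-]
e4 timeout(0): 0[back,v=2,-]
e5 deliver 0→2: 2[prim,v=2,-]
e6 deliver 2→0: ·
e7 deliver 1→2: ·
e8 deliver 2→1: ·
e9 deliver 2→1: ·
e10 crash(2): 2[✗prim,v=2,-]
e11 deliver 1→0: ·
e12 propose(1,'y'): ·
e13 deliver 1→2: ·
e14 deliver 1→0: ·

empty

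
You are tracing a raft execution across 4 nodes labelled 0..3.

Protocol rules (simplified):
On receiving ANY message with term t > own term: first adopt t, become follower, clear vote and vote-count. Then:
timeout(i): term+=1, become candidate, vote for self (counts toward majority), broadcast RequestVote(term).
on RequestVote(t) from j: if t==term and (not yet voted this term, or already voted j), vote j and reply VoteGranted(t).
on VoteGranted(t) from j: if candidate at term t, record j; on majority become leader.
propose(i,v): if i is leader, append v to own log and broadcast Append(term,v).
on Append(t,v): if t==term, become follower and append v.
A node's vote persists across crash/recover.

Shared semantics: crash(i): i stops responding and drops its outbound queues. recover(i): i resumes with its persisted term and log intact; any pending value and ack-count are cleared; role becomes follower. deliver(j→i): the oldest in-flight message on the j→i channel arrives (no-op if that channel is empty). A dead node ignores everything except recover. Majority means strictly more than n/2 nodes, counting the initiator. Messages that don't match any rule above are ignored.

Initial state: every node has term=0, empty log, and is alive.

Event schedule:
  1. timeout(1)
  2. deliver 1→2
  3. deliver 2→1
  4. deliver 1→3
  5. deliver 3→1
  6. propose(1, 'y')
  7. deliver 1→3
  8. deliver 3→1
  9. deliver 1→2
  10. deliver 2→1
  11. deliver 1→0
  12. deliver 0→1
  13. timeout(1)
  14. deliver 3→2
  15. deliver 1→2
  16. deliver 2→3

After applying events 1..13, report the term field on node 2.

1

step 1 timeout(1): 1={cand,t=1,log=-}
step 2 deliver 1→2: 2={foll,t=1,log=-}
step 3 deliver 2→1: —
step 4 deliver 1→3: 3={foll,t=1,log=-}
step 5 deliver 3→1: 1={lead,t=1,log=-}
step 6 propose(1,'y'): 1={lead,t=1,log=y}
step 7 deliver 1→3: 3={foll,t=1,log=y}
step 8 deliver 3→1: —
step 9 deliver 1→2: 2={foll,t=1,log=y}
step 10 deliver 2→1: —
step 11 deliver 1→0: 0={foll,t=1,log=-}
step 12 deliver 0→1: —
step 13 timeout(1): 1={cand,t=2,log=y}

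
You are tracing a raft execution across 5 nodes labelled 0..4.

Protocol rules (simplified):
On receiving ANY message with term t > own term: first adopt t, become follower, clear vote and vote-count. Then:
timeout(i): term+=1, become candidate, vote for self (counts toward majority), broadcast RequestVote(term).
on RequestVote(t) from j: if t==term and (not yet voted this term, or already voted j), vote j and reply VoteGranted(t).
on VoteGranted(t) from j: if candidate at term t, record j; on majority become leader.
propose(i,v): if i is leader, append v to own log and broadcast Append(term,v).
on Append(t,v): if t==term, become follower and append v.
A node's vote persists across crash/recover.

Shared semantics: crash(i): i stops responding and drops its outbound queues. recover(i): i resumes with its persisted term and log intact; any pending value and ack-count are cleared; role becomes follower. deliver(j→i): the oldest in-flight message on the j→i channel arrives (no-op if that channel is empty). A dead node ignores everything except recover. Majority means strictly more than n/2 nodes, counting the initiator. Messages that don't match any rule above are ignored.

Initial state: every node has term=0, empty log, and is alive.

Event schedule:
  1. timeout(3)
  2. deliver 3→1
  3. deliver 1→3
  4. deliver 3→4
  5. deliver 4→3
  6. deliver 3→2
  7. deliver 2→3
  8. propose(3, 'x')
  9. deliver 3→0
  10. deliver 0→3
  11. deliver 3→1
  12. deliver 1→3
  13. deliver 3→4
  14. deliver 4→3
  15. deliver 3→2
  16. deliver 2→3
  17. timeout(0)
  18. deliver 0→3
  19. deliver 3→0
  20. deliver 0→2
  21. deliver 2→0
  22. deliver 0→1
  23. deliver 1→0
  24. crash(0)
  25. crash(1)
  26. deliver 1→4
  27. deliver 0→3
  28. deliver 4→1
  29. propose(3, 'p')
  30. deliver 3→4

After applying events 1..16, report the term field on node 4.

1

[1] timeout(3) → N3(cand t1 [-])
[2] deliver 3→1 → N1(foll t1 [-])
[3] deliver 1→3 → ∅
[4] deliver 3→4 → N4(foll t1 [-])
[5] deliver 4→3 → N3(lead t1 [-])
[6] deliver 3→2 → N2(foll t1 [-])
[7] deliver 2→3 → ∅
[8] propose(3,'x') → N3(lead t1 [x])
[9] deliver 3→0 → N0(foll t1 [-])
[10] deliver 0→3 → ∅
[11] deliver 3→1 → N1(foll t1 [x])
[12] deliver 1→3 → ∅
[13] deliver 3→4 → N4(foll t1 [x])
[14] deliver 4→3 → ∅
[15] deliver 3→2 → N2(foll t1 [x])
[16] deliver 2→3 → ∅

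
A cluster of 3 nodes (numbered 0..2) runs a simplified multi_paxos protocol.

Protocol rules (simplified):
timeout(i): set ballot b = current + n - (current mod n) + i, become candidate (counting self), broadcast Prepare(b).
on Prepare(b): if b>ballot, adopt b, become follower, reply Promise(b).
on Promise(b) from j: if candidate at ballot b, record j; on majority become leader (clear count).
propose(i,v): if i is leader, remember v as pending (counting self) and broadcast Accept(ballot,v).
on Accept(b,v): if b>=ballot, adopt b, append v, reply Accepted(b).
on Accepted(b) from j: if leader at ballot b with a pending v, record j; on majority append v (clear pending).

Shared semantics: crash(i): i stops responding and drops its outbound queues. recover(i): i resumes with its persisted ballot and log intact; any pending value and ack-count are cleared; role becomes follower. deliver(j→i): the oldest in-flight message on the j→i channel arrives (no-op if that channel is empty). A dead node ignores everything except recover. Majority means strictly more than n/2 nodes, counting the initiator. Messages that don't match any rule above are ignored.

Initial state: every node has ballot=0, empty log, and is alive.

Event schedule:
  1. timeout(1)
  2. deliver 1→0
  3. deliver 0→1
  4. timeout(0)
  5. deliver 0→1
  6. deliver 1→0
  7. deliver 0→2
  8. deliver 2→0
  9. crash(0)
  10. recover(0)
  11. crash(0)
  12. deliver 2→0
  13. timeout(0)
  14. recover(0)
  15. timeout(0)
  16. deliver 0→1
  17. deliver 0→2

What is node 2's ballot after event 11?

6

step 1 timeout(1): 1={cand,b=4,log=-}
step 2 deliver 1→0: 0={foll,b=4,log=-}
step 3 deliver 0→1: 1={lead,b=4,log=-}
step 4 timeout(0): 0={cand,b=6,log=-}
step 5 deliver 0→1: 1={foll,b=6,log=-}
step 6 deliver 1→0: 0={lead,b=6,log=-}
step 7 deliver 0→2: 2={foll,b=6,log=-}
step 8 deliver 2→0: —
step 9 crash(0): 0={✗lead,b=6,log=-}
step 10 recover(0): 0={foll,b=6,log=-}
step 11 crash(0): 0={✗foll,b=6,log=-}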